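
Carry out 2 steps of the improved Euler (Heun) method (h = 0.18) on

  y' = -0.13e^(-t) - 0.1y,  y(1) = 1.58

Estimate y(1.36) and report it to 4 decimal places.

1.5099

Heun: k1 = f(t_n, y_n); k2 = f(t_n + h, y_n + h·k1); y_{n+1} = y_n + (h/2)·(k1 + k2).
t=1.000000, y=1.580000:
  k1 = f(1.000000, 1.580000) = -0.205824
  k2 = f(1.180000, 1.542952) = -0.194241
  y ← 1.580000 + (0.18/2)·(-0.205824 + (-0.194241)) = 1.543994
t=1.180000, y=1.543994:
  k1 = f(1.180000, 1.543994) = -0.194346
  k2 = f(1.360000, 1.509012) = -0.184267
  y ← 1.543994 + (0.18/2)·(-0.194346 + (-0.184267)) = 1.509919
y(1.36) ≈ 1.5099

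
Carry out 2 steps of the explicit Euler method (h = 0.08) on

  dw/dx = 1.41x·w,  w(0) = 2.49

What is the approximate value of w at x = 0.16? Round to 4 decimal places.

2.5125

Euler: w_{n+1} = w_n + h·f(x_n, w_n).
x=0.000000, w=2.490000: f=0.000000 → w ← 2.490000 + 0.08·0.000000 = 2.490000
x=0.080000, w=2.490000: f=0.280872 → w ← 2.490000 + 0.08·0.280872 = 2.512470
w(0.16) ≈ 2.5125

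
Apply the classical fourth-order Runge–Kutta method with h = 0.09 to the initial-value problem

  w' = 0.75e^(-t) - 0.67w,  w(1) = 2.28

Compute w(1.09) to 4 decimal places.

2.1696

RK4: k1 = f(t_n, w_n); k2 = f(t_n + h/2, w_n + (h/2)·k1); k3 = f(t_n + h/2, w_n + (h/2)·k2); k4 = f(t_n + h, w_n + h·k3); w_{n+1} = w_n + (h/6)·(k1 + 2k2 + 2k3 + k4).
t=1.000000, w=2.280000:
  k1 = f(1.000000, 2.280000) = -1.251690
  k2 = f(1.045000, 2.223674) = -1.226093
  k3 = f(1.045000, 2.224826) = -1.226864
  k4 = f(1.090000, 2.169582) = -1.201458
  w ← 2.280000 + (0.09/6)·(k1 + 2k2 + 2k3 + k4) = 2.169614
w(1.09) ≈ 2.1696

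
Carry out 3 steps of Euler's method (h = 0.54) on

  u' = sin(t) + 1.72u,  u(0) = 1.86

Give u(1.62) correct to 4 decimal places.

Euler: u_{n+1} = u_n + h·f(t_n, u_n).
t=0.000000, u=1.860000: f=3.199200 → u ← 1.860000 + 0.54·3.199200 = 3.587568
t=0.540000, u=3.587568: f=6.684753 → u ← 3.587568 + 0.54·6.684753 = 7.197335
t=1.080000, u=7.197335: f=13.261373 → u ← 7.197335 + 0.54·13.261373 = 14.358476
u(1.62) ≈ 14.3585

14.3585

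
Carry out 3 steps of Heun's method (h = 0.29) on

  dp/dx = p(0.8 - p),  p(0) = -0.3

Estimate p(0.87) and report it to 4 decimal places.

-0.9252

Heun: k1 = f(x_n, p_n); k2 = f(x_n + h, p_n + h·k1); p_{n+1} = p_n + (h/2)·(k1 + k2).
x=0.000000, p=-0.300000:
  k1 = f(0.000000, -0.300000) = -0.330000
  k2 = f(0.290000, -0.395700) = -0.473138
  p ← -0.300000 + (0.29/2)·(-0.330000 + (-0.473138)) = -0.416455
x=0.290000, p=-0.416455:
  k1 = f(0.290000, -0.416455) = -0.506599
  k2 = f(0.580000, -0.563369) = -0.768079
  p ← -0.416455 + (0.29/2)·(-0.506599 + (-0.768079)) = -0.601283
x=0.580000, p=-0.601283:
  k1 = f(0.580000, -0.601283) = -0.842569
  k2 = f(0.870000, -0.845628) = -1.391590
  p ← -0.601283 + (0.29/2)·(-0.842569 + (-1.391590)) = -0.925236
p(0.87) ≈ -0.9252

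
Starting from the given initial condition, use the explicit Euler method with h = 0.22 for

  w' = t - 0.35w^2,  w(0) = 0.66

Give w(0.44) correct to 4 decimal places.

Euler: w_{n+1} = w_n + h·f(t_n, w_n).
t=0.000000, w=0.660000: f=-0.152460 → w ← 0.660000 + 0.22·(-0.152460) = 0.626459
t=0.220000, w=0.626459: f=0.082642 → w ← 0.626459 + 0.22·0.082642 = 0.644640
w(0.44) ≈ 0.6446

0.6446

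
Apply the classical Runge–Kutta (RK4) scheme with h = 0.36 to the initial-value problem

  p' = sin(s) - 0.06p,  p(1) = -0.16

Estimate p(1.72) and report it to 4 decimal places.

0.5214

RK4: k1 = f(s_n, p_n); k2 = f(s_n + h/2, p_n + (h/2)·k1); k3 = f(s_n + h/2, p_n + (h/2)·k2); k4 = f(s_n + h, p_n + h·k3); p_{n+1} = p_n + (h/6)·(k1 + 2k2 + 2k3 + k4).
s=1.000000, p=-0.160000:
  k1 = f(1.000000, -0.160000) = 0.851071
  k2 = f(1.180000, -0.006807) = 0.925014
  k3 = f(1.180000, 0.006503) = 0.924216
  k4 = f(1.360000, 0.172718) = 0.967502
  p ← -0.160000 + (0.36/6)·(k1 + 2k2 + 2k3 + k4) = 0.171022
s=1.360000, p=0.171022:
  k1 = f(1.360000, 0.171022) = 0.967603
  k2 = f(1.540000, 0.345191) = 0.978814
  k3 = f(1.540000, 0.347209) = 0.978693
  k4 = f(1.720000, 0.523352) = 0.957489
  p ← 0.171022 + (0.36/6)·(k1 + 2k2 + 2k3 + k4) = 0.521428
p(1.72) ≈ 0.5214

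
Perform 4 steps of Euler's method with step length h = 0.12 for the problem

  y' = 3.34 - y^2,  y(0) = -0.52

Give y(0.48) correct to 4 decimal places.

0.9916

Euler: y_{n+1} = y_n + h·f(x_n, y_n).
x=0.000000, y=-0.520000: f=3.069600 → y ← -0.520000 + 0.12·3.069600 = -0.151648
x=0.120000, y=-0.151648: f=3.317003 → y ← -0.151648 + 0.12·3.317003 = 0.246392
x=0.240000, y=0.246392: f=3.279291 → y ← 0.246392 + 0.12·3.279291 = 0.639907
x=0.360000, y=0.639907: f=2.930519 → y ← 0.639907 + 0.12·2.930519 = 0.991569
y(0.48) ≈ 0.9916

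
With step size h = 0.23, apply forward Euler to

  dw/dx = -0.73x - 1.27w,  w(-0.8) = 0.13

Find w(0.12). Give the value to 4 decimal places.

Euler: w_{n+1} = w_n + h·f(x_n, w_n).
x=-0.800000, w=0.130000: f=0.418900 → w ← 0.130000 + 0.23·0.418900 = 0.226347
x=-0.570000, w=0.226347: f=0.128639 → w ← 0.226347 + 0.23·0.128639 = 0.255934
x=-0.340000, w=0.255934: f=-0.076836 → w ← 0.255934 + 0.23·(-0.076836) = 0.238262
x=-0.110000, w=0.238262: f=-0.222292 → w ← 0.238262 + 0.23·(-0.222292) = 0.187134
w(0.12) ≈ 0.1871

0.1871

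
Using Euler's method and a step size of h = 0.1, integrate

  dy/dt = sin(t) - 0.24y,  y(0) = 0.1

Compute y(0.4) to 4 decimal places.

Euler: y_{n+1} = y_n + h·f(t_n, y_n).
t=0.000000, y=0.100000: f=-0.024000 → y ← 0.100000 + 0.1·(-0.024000) = 0.097600
t=0.100000, y=0.097600: f=0.076409 → y ← 0.097600 + 0.1·0.076409 = 0.105241
t=0.200000, y=0.105241: f=0.173412 → y ← 0.105241 + 0.1·0.173412 = 0.122582
t=0.300000, y=0.122582: f=0.266101 → y ← 0.122582 + 0.1·0.266101 = 0.149192
y(0.4) ≈ 0.1492

0.1492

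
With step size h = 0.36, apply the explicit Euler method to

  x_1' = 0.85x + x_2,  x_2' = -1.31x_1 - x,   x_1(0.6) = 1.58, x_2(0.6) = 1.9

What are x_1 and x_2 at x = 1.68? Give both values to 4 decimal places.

Euler on (x_1,x_2): x_1_{n+1} = x_1_n + h·x_1', x_2_{n+1} = x_2_n + h·x_2'.
0.600000: (1.580000, 1.900000); f=(2.410000, -2.669800) → (2.447600, 0.938872)
0.960000: (2.447600, 0.938872); f=(1.754872, -4.166356) → (3.079354, -0.561016)
1.320000: (3.079354, -0.561016); f=(0.560984, -5.353954) → (3.281308, -2.488439)
(x_1(1.68), x_2(1.68)) ≈ (3.2813, -2.4884)

3.2813, -2.4884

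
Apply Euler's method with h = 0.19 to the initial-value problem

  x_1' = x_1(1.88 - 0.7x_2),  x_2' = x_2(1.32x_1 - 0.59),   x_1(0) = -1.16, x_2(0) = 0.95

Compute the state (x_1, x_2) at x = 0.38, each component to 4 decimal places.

-1.8301, 0.3005

Euler on (x_1,x_2): x_1_{n+1} = x_1_n + h·x_1', x_2_{n+1} = x_2_n + h·x_2'.
0.000000: (-1.160000, 0.950000); f=(-1.409400, -2.015140) → (-1.427786, 0.567123)
0.190000: (-1.427786, 0.567123); f=(-2.117426, -1.403448) → (-1.830097, 0.300468)
(x_1(0.38), x_2(0.38)) ≈ (-1.8301, 0.3005)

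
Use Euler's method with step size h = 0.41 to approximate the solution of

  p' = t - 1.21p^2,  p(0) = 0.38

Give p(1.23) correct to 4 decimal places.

0.6741

Euler: p_{n+1} = p_n + h·f(t_n, p_n).
t=0.000000, p=0.380000: f=-0.174724 → p ← 0.380000 + 0.41·(-0.174724) = 0.308363
t=0.410000, p=0.308363: f=0.294944 → p ← 0.308363 + 0.41·0.294944 = 0.429290
t=0.820000, p=0.429290: f=0.597009 → p ← 0.429290 + 0.41·0.597009 = 0.674064
p(1.23) ≈ 0.6741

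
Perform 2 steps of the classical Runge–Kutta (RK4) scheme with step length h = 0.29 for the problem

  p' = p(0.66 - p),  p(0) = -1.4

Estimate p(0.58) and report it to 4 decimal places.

-25.7787

RK4: k1 = f(x_n, p_n); k2 = f(x_n + h/2, p_n + (h/2)·k1); k3 = f(x_n + h/2, p_n + (h/2)·k2); k4 = f(x_n + h, p_n + h·k3); p_{n+1} = p_n + (h/6)·(k1 + 2k2 + 2k3 + k4).
x=0.000000, p=-1.400000:
  k1 = f(0.000000, -1.400000) = -2.884000
  k2 = f(0.145000, -1.818180) = -4.505777
  k3 = f(0.145000, -2.053338) = -5.571399
  k4 = f(0.290000, -3.015706) = -11.084846
  p ← -1.400000 + (0.29/6)·(k1 + 2k2 + 2k3 + k4) = -3.049288
x=0.290000, p=-3.049288:
  k1 = f(0.290000, -3.049288) = -11.310687
  k2 = f(0.435000, -4.689337) = -25.084849
  k3 = f(0.435000, -6.686591) = -49.123649
  k4 = f(0.580000, -17.295146) = -310.536871
  p ← -3.049288 + (0.29/6)·(k1 + 2k2 + 2k3 + k4) = -25.778741
p(0.58) ≈ -25.7787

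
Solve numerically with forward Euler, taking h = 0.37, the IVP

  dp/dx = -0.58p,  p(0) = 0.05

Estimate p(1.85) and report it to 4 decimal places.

0.0149

Euler: p_{n+1} = p_n + h·f(x_n, p_n).
x=0.000000, p=0.050000: f=-0.029000 → p ← 0.050000 + 0.37·(-0.029000) = 0.039270
x=0.370000, p=0.039270: f=-0.022777 → p ← 0.039270 + 0.37·(-0.022777) = 0.030843
x=0.740000, p=0.030843: f=-0.017889 → p ← 0.030843 + 0.37·(-0.017889) = 0.024224
x=1.110000, p=0.024224: f=-0.014050 → p ← 0.024224 + 0.37·(-0.014050) = 0.019025
x=1.480000, p=0.019025: f=-0.011035 → p ← 0.019025 + 0.37·(-0.011035) = 0.014943
p(1.85) ≈ 0.0149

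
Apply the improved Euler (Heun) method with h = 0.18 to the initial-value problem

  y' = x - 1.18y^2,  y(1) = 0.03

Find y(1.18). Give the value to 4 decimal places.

Heun: k1 = f(x_n, y_n); k2 = f(x_n + h, y_n + h·k1); y_{n+1} = y_n + (h/2)·(k1 + k2).
x=1.000000, y=0.030000:
  k1 = f(1.000000, 0.030000) = 0.998938
  k2 = f(1.180000, 0.209809) = 1.128057
  y ← 0.030000 + (0.18/2)·(0.998938 + 1.128057) = 0.221430
y(1.18) ≈ 0.2214

0.2214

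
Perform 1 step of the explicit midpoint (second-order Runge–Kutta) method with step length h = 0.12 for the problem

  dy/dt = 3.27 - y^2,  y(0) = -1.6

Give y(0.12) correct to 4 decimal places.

Midpoint: k1 = f(t_n, y_n); k2 = f(t_n + h/2, y_n + (h/2)·k1); y_{n+1} = y_n + h·k2.
t=0.000000, y=-1.600000:
  k1 = f(0.000000, -1.600000) = 0.710000
  k2 = f(0.060000, -1.557400) = 0.844505
  y ← -1.600000 + 0.12·0.844505 = -1.498659
y(0.12) ≈ -1.4987

-1.4987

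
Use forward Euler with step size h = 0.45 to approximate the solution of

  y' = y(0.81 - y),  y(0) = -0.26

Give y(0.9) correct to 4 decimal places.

Euler: y_{n+1} = y_n + h·f(t_n, y_n).
t=0.000000, y=-0.260000: f=-0.278200 → y ← -0.260000 + 0.45·(-0.278200) = -0.385190
t=0.450000, y=-0.385190: f=-0.460375 → y ← -0.385190 + 0.45·(-0.460375) = -0.592359
y(0.9) ≈ -0.5924

-0.5924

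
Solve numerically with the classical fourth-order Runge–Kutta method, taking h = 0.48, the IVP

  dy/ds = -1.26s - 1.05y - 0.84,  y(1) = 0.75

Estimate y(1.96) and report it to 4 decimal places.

RK4: k1 = f(s_n, y_n); k2 = f(s_n + h/2, y_n + (h/2)·k1); k3 = f(s_n + h/2, y_n + (h/2)·k2); k4 = f(s_n + h, y_n + h·k3); y_{n+1} = y_n + (h/6)·(k1 + 2k2 + 2k3 + k4).
s=1.000000, y=0.750000:
  k1 = f(1.000000, 0.750000) = -2.887500
  k2 = f(1.240000, 0.057000) = -2.462250
  k3 = f(1.240000, 0.159060) = -2.569413
  k4 = f(1.480000, -0.483318) = -2.197316
  y ← 0.750000 + (0.48/6)·(k1 + 2k2 + 2k3 + k4) = -0.461851
s=1.480000, y=-0.461851:
  k1 = f(1.480000, -0.461851) = -2.219856
  k2 = f(1.720000, -0.994617) = -1.962852
  k3 = f(1.720000, -0.932936) = -2.027617
  k4 = f(1.960000, -1.435108) = -1.802737
  y ← -0.461851 + (0.48/6)·(k1 + 2k2 + 2k3 + k4) = -1.422134
y(1.96) ≈ -1.4221

-1.4221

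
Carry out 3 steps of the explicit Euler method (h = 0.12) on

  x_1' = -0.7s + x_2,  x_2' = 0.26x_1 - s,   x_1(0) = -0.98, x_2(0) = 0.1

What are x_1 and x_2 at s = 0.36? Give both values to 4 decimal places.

Euler on (x_1,x_2): x_1_{n+1} = x_1_n + h·x_1', x_2_{n+1} = x_2_n + h·x_2'.
0.000000: (-0.980000, 0.100000); f=(0.100000, -0.254800) → (-0.968000, 0.069424)
0.120000: (-0.968000, 0.069424); f=(-0.014576, -0.371680) → (-0.969749, 0.024822)
0.240000: (-0.969749, 0.024822); f=(-0.143178, -0.492135) → (-0.986930, -0.034234)
(x_1(0.36), x_2(0.36)) ≈ (-0.9869, -0.0342)

-0.9869, -0.0342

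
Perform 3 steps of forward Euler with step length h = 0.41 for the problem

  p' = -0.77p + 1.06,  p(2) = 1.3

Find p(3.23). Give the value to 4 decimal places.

Euler: p_{n+1} = p_n + h·f(t_n, p_n).
t=2.000000, p=1.300000: f=0.059000 → p ← 1.300000 + 0.41·0.059000 = 1.324190
t=2.410000, p=1.324190: f=0.040374 → p ← 1.324190 + 0.41·0.040374 = 1.340743
t=2.820000, p=1.340743: f=0.027628 → p ← 1.340743 + 0.41·0.027628 = 1.352071
p(3.23) ≈ 1.3521

1.3521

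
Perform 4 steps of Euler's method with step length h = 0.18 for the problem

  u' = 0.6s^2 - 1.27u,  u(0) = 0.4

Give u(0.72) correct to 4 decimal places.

0.1860

Euler: u_{n+1} = u_n + h·f(s_n, u_n).
s=0.000000, u=0.400000: f=-0.508000 → u ← 0.400000 + 0.18·(-0.508000) = 0.308560
s=0.180000, u=0.308560: f=-0.372431 → u ← 0.308560 + 0.18·(-0.372431) = 0.241522
s=0.360000, u=0.241522: f=-0.228973 → u ← 0.241522 + 0.18·(-0.228973) = 0.200307
s=0.540000, u=0.200307: f=-0.079430 → u ← 0.200307 + 0.18·(-0.079430) = 0.186010
u(0.72) ≈ 0.1860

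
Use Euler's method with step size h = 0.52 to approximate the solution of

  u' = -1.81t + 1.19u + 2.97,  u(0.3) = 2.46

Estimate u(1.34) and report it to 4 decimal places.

9.2621

Euler: u_{n+1} = u_n + h·f(t_n, u_n).
t=0.300000, u=2.460000: f=5.354400 → u ← 2.460000 + 0.52·5.354400 = 5.244288
t=0.820000, u=5.244288: f=7.726503 → u ← 5.244288 + 0.52·7.726503 = 9.262069
u(1.34) ≈ 9.2621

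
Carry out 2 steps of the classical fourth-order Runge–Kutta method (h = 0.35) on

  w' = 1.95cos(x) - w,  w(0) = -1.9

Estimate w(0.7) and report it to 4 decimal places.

-0.0541

RK4: k1 = f(x_n, w_n); k2 = f(x_n + h/2, w_n + (h/2)·k1); k3 = f(x_n + h/2, w_n + (h/2)·k2); k4 = f(x_n + h, w_n + h·k3); w_{n+1} = w_n + (h/6)·(k1 + 2k2 + 2k3 + k4).
x=0.000000, w=-1.900000:
  k1 = f(0.000000, -1.900000) = 3.850000
  k2 = f(0.175000, -1.226250) = 3.146467
  k3 = f(0.175000, -1.349368) = 3.269585
  k4 = f(0.350000, -0.755645) = 2.587422
  w ← -1.900000 + (0.35/6)·(k1 + 2k2 + 2k3 + k4) = -0.775944
x=0.350000, w=-0.775944:
  k1 = f(0.350000, -0.775944) = 2.607721
  k2 = f(0.525000, -0.319593) = 2.006975
  k3 = f(0.525000, -0.424724) = 2.112105
  k4 = f(0.700000, -0.036707) = 1.528150
  w ← -0.775944 + (0.35/6)·(k1 + 2k2 + 2k3 + k4) = -0.054126
w(0.7) ≈ -0.0541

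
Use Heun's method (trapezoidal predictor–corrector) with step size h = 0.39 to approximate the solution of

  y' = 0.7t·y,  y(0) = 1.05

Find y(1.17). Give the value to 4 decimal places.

Heun: k1 = f(t_n, y_n); k2 = f(t_n + h, y_n + h·k1); y_{n+1} = y_n + (h/2)·(k1 + k2).
t=0.000000, y=1.050000:
  k1 = f(0.000000, 1.050000) = 0.000000
  k2 = f(0.390000, 1.050000) = 0.286650
  y ← 1.050000 + (0.39/2)·(0.000000 + 0.286650) = 1.105897
t=0.390000, y=1.105897:
  k1 = f(0.390000, 1.105897) = 0.301910
  k2 = f(0.780000, 1.223642) = 0.668108
  y ← 1.105897 + (0.39/2)·(0.301910 + 0.668108) = 1.295050
t=0.780000, y=1.295050:
  k1 = f(0.780000, 1.295050) = 0.707097
  k2 = f(1.170000, 1.570818) = 1.286500
  y ← 1.295050 + (0.39/2)·(0.707097 + 1.286500) = 1.683802
y(1.17) ≈ 1.6838

1.6838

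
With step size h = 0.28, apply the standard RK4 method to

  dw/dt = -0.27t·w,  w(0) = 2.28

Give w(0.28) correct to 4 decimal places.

RK4: k1 = f(t_n, w_n); k2 = f(t_n + h/2, w_n + (h/2)·k1); k3 = f(t_n + h/2, w_n + (h/2)·k2); k4 = f(t_n + h, w_n + h·k3); w_{n+1} = w_n + (h/6)·(k1 + 2k2 + 2k3 + k4).
t=0.000000, w=2.280000:
  k1 = f(0.000000, 2.280000) = 0.000000
  k2 = f(0.140000, 2.280000) = -0.086184
  k3 = f(0.140000, 2.267934) = -0.085728
  k4 = f(0.280000, 2.255996) = -0.170553
  w ← 2.280000 + (0.28/6)·(k1 + 2k2 + 2k3 + k4) = 2.255996
w(0.28) ≈ 2.2560

2.2560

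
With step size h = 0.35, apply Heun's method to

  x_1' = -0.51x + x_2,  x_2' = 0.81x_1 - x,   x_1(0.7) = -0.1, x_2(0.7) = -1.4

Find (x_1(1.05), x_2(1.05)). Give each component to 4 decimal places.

Heun on (x_1,x_2): k1 = f(x_n, state_n); k2 = f(x_n + h, state_n + h·k1); state_{n+1} = state_n + (h/2)·(k1 + k2).
0.700000: (-0.100000, -1.400000)
  k1 = (-1.757000, -0.781000)
  predictor → (-0.714950, -1.673350)
  k2 = (-2.208850, -1.629109)
  → (-0.794024, -1.821769)
(x_1(1.05), x_2(1.05)) ≈ (-0.7940, -1.8218)

-0.7940, -1.8218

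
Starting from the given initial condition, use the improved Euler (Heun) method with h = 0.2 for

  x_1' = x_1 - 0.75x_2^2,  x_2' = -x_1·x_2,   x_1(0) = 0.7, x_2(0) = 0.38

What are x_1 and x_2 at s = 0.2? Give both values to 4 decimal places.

0.8330, 0.3267

Heun on (x_1,x_2): k1 = f(s_n, state_n); k2 = f(s_n + h, state_n + h·k1); state_{n+1} = state_n + (h/2)·(k1 + k2).
0.000000: (0.700000, 0.380000)
  k1 = (0.591700, -0.266000)
  predictor → (0.818340, 0.326800)
  k2 = (0.738241, -0.267434)
  → (0.832994, 0.326657)
(x_1(0.2), x_2(0.2)) ≈ (0.8330, 0.3267)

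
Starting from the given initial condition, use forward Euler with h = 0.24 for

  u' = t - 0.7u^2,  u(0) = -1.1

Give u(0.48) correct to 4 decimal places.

Euler: u_{n+1} = u_n + h·f(t_n, u_n).
t=0.000000, u=-1.100000: f=-0.847000 → u ← -1.100000 + 0.24·(-0.847000) = -1.303280
t=0.240000, u=-1.303280: f=-0.948977 → u ← -1.303280 + 0.24·(-0.948977) = -1.531035
u(0.48) ≈ -1.5310

-1.5310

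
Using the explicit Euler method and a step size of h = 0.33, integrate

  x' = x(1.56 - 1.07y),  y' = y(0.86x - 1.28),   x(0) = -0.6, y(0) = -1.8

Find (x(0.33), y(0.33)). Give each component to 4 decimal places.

Euler on (x,y): x_{n+1} = x_n + h·x', y_{n+1} = y_n + h·y'.
0.000000: (-0.600000, -1.800000); f=(-2.091600, 3.232800) → (-1.290228, -0.733176)
(x(0.33), y(0.33)) ≈ (-1.2902, -0.7332)

-1.2902, -0.7332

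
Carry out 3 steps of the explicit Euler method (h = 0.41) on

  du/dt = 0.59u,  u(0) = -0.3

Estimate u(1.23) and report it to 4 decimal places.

Euler: u_{n+1} = u_n + h·f(t_n, u_n).
t=0.000000, u=-0.300000: f=-0.177000 → u ← -0.300000 + 0.41·(-0.177000) = -0.372570
t=0.410000, u=-0.372570: f=-0.219816 → u ← -0.372570 + 0.41·(-0.219816) = -0.462695
t=0.820000, u=-0.462695: f=-0.272990 → u ← -0.462695 + 0.41·(-0.272990) = -0.574621
u(1.23) ≈ -0.5746

-0.5746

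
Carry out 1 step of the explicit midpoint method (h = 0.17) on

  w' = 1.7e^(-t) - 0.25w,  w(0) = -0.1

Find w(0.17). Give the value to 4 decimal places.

0.1635

Midpoint: k1 = f(t_n, w_n); k2 = f(t_n + h/2, w_n + (h/2)·k1); w_{n+1} = w_n + h·k2.
t=0.000000, w=-0.100000:
  k1 = f(0.000000, -0.100000) = 1.725000
  k2 = f(0.085000, 0.046625) = 1.549815
  w ← -0.100000 + 0.17·1.549815 = 0.163468
w(0.17) ≈ 0.1635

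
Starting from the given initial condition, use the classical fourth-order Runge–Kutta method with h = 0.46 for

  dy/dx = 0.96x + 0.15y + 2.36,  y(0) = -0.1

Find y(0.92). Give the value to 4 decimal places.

2.6390

RK4: k1 = f(x_n, y_n); k2 = f(x_n + h/2, y_n + (h/2)·k1); k3 = f(x_n + h/2, y_n + (h/2)·k2); k4 = f(x_n + h, y_n + h·k3); y_{n+1} = y_n + (h/6)·(k1 + 2k2 + 2k3 + k4).
x=0.000000, y=-0.100000:
  k1 = f(0.000000, -0.100000) = 2.345000
  k2 = f(0.230000, 0.439350) = 2.646702
  k3 = f(0.230000, 0.508742) = 2.657111
  k4 = f(0.460000, 1.122271) = 2.969941
  y ← -0.100000 + (0.46/6)·(k1 + 2k2 + 2k3 + k4) = 1.120730
x=0.460000, y=1.120730:
  k1 = f(0.460000, 1.120730) = 2.969710
  k2 = f(0.690000, 1.803763) = 3.292965
  k3 = f(0.690000, 1.878112) = 3.304117
  k4 = f(0.920000, 2.640624) = 3.639294
  y ← 1.120730 + (0.46/6)·(k1 + 2k2 + 2k3 + k4) = 2.638973
y(0.92) ≈ 2.6390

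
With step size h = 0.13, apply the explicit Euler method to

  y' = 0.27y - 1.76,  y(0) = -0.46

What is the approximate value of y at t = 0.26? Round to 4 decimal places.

-0.9585

Euler: y_{n+1} = y_n + h·f(t_n, y_n).
t=0.000000, y=-0.460000: f=-1.884200 → y ← -0.460000 + 0.13·(-1.884200) = -0.704946
t=0.130000, y=-0.704946: f=-1.950335 → y ← -0.704946 + 0.13·(-1.950335) = -0.958490
y(0.26) ≈ -0.9585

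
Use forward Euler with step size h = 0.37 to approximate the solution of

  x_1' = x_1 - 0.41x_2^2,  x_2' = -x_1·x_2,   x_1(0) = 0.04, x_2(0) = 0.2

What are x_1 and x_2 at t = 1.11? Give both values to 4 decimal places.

Euler on (x_1,x_2): x_1_{n+1} = x_1_n + h·x_1', x_2_{n+1} = x_2_n + h·x_2'.
0.000000: (0.040000, 0.200000); f=(0.023600, -0.008000) → (0.048732, 0.197040)
0.370000: (0.048732, 0.197040); f=(0.032814, -0.009602) → (0.060873, 0.193487)
0.740000: (0.060873, 0.193487); f=(0.045524, -0.011778) → (0.077717, 0.189129)
(x_1(1.11), x_2(1.11)) ≈ (0.0777, 0.1891)

0.0777, 0.1891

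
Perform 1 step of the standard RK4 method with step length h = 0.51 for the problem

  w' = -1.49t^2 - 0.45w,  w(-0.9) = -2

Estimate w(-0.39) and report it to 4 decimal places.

RK4: k1 = f(t_n, w_n); k2 = f(t_n + h/2, w_n + (h/2)·k1); k3 = f(t_n + h/2, w_n + (h/2)·k2); k4 = f(t_n + h, w_n + h·k3); w_{n+1} = w_n + (h/6)·(k1 + 2k2 + 2k3 + k4).
t=-0.900000, w=-2.000000:
  k1 = f(-0.900000, -2.000000) = -0.306900
  k2 = f(-0.645000, -2.078260) = 0.315340
  k3 = f(-0.645000, -1.919588) = 0.243938
  k4 = f(-0.390000, -1.875592) = 0.617387
  w ← -2.000000 + (0.51/6)·(k1 + 2k2 + 2k3 + k4) = -1.878531
w(-0.39) ≈ -1.8785

-1.8785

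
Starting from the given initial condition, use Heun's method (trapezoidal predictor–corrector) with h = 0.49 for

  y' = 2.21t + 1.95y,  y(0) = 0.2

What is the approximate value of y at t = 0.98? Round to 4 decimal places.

Heun: k1 = f(t_n, y_n); k2 = f(t_n + h, y_n + h·k1); y_{n+1} = y_n + (h/2)·(k1 + k2).
t=0.000000, y=0.200000:
  k1 = f(0.000000, 0.200000) = 0.390000
  k2 = f(0.490000, 0.391100) = 1.845545
  y ← 0.200000 + (0.49/2)·(0.390000 + 1.845545) = 0.747709
t=0.490000, y=0.747709:
  k1 = f(0.490000, 0.747709) = 2.540932
  k2 = f(0.980000, 1.992765) = 6.051692
  y ← 0.747709 + (0.49/2)·(2.540932 + 6.051692) = 2.852901
y(0.98) ≈ 2.8529

2.8529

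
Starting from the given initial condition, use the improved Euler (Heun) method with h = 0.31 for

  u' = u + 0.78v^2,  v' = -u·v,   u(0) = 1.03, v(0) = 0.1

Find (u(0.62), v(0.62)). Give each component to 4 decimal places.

1.9035, 0.0434

Heun on (u,v): k1 = f(x_n, state_n); k2 = f(x_n + h, state_n + h·k1); state_{n+1} = state_n + (h/2)·(k1 + k2).
0.000000: (1.030000, 0.100000)
  k1 = (1.037800, -0.103000)
  predictor → (1.351718, 0.068070)
  k2 = (1.355332, -0.092011)
  → (1.400935, 0.069773)
0.310000: (1.400935, 0.069773)
  k1 = (1.404733, -0.097748)
  predictor → (1.836403, 0.039471)
  k2 = (1.837618, -0.072485)
  → (1.903500, 0.043387)
(u(0.62), v(0.62)) ≈ (1.9035, 0.0434)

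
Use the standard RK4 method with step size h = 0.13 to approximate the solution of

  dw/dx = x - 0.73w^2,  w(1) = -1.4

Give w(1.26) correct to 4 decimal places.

-1.5080

RK4: k1 = f(x_n, w_n); k2 = f(x_n + h/2, w_n + (h/2)·k1); k3 = f(x_n + h/2, w_n + (h/2)·k2); k4 = f(x_n + h, w_n + h·k3); w_{n+1} = w_n + (h/6)·(k1 + 2k2 + 2k3 + k4).
x=1.000000, w=-1.400000:
  k1 = f(1.000000, -1.400000) = -0.430800
  k2 = f(1.065000, -1.428002) = -0.423608
  k3 = f(1.065000, -1.427535) = -0.422634
  k4 = f(1.130000, -1.454942) = -0.415306
  w ← -1.400000 + (0.13/6)·(k1 + 2k2 + 2k3 + k4) = -1.455003
x=1.130000, w=-1.455003:
  k1 = f(1.130000, -1.455003) = -0.415434
  k2 = f(1.195000, -1.482006) = -0.408330
  k3 = f(1.195000, -1.481544) = -0.407331
  k4 = f(1.260000, -1.507956) = -0.399969
  w ← -1.455003 + (0.13/6)·(k1 + 2k2 + 2k3 + k4) = -1.508015
w(1.26) ≈ -1.5080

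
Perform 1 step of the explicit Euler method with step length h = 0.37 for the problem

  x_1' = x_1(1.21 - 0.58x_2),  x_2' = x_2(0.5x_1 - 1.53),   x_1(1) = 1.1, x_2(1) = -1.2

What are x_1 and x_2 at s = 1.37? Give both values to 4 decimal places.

Euler on (x_1,x_2): x_1_{n+1} = x_1_n + h·x_1', x_2_{n+1} = x_2_n + h·x_2'.
1.000000: (1.100000, -1.200000); f=(2.096600, 1.176000) → (1.875742, -0.764880)
(x_1(1.37), x_2(1.37)) ≈ (1.8757, -0.7649)

1.8757, -0.7649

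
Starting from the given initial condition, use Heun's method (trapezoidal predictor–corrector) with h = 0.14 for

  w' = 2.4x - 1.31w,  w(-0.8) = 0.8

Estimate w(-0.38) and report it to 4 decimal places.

Heun: k1 = f(x_n, w_n); k2 = f(x_n + h, w_n + h·k1); w_{n+1} = w_n + (h/2)·(k1 + k2).
x=-0.800000, w=0.800000:
  k1 = f(-0.800000, 0.800000) = -2.968000
  k2 = f(-0.660000, 0.384480) = -2.087669
  w ← 0.800000 + (0.14/2)·(-2.968000 + (-2.087669)) = 0.446103
x=-0.660000, w=0.446103:
  k1 = f(-0.660000, 0.446103) = -2.168395
  k2 = f(-0.520000, 0.142528) = -1.434711
  w ← 0.446103 + (0.14/2)·(-2.168395 + (-1.434711)) = 0.193886
x=-0.520000, w=0.193886:
  k1 = f(-0.520000, 0.193886) = -1.501990
  k2 = f(-0.380000, -0.016393) = -0.890525
  w ← 0.193886 + (0.14/2)·(-1.501990 + (-0.890525)) = 0.026410
w(-0.38) ≈ 0.0264

0.0264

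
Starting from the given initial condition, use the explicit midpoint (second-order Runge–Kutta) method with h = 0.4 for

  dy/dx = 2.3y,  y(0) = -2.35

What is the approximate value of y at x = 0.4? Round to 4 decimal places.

Midpoint: k1 = f(x_n, y_n); k2 = f(x_n + h/2, y_n + (h/2)·k1); y_{n+1} = y_n + h·k2.
x=0.000000, y=-2.350000:
  k1 = f(0.000000, -2.350000) = -5.405000
  k2 = f(0.200000, -3.431000) = -7.891300
  y ← -2.350000 + 0.4·(-7.891300) = -5.506520
y(0.4) ≈ -5.5065

-5.5065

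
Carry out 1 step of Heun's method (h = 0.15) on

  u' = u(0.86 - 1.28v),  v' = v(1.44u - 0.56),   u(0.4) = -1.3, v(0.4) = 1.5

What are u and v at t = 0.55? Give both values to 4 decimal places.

-1.1672, 1.0739

Heun on (u,v): k1 = f(t_n, state_n); k2 = f(t_n + h, state_n + h·k1); state_{n+1} = state_n + (h/2)·(k1 + k2).
0.400000: (-1.300000, 1.500000)
  k1 = (1.378000, -3.648000)
  predictor → (-1.093300, 0.952800)
  k2 = (0.393133, -2.033611)
  → (-1.167165, 1.073879)
(u(0.55), v(0.55)) ≈ (-1.1672, 1.0739)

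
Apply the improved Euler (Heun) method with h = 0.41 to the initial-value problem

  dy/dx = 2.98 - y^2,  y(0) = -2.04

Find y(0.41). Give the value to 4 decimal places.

Heun: k1 = f(x_n, y_n); k2 = f(x_n + h, y_n + h·k1); y_{n+1} = y_n + (h/2)·(k1 + k2).
x=0.000000, y=-2.040000:
  k1 = f(0.000000, -2.040000) = -1.181600
  k2 = f(0.410000, -2.524456) = -3.392878
  y ← -2.040000 + (0.41/2)·(-1.181600 + (-3.392878)) = -2.977768
y(0.41) ≈ -2.9778

-2.9778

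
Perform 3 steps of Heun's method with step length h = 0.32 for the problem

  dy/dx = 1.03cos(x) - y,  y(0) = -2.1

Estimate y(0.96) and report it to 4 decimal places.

-0.3186

Heun: k1 = f(x_n, y_n); k2 = f(x_n + h, y_n + h·k1); y_{n+1} = y_n + (h/2)·(k1 + k2).
x=0.000000, y=-2.100000:
  k1 = f(0.000000, -2.100000) = 3.130000
  k2 = f(0.320000, -1.098400) = 2.076112
  y ← -2.100000 + (0.32/2)·(3.130000 + 2.076112) = -1.267022
x=0.320000, y=-1.267022:
  k1 = f(0.320000, -1.267022) = 2.244734
  k2 = f(0.640000, -0.548707) = 1.374866
  y ← -1.267022 + (0.32/2)·(2.244734 + 1.374866) = -0.687886
x=0.640000, y=-0.687886:
  k1 = f(0.640000, -0.687886) = 1.514045
  k2 = f(0.960000, -0.203392) = 0.794117
  y ← -0.687886 + (0.32/2)·(1.514045 + 0.794117) = -0.318580
y(0.96) ≈ -0.3186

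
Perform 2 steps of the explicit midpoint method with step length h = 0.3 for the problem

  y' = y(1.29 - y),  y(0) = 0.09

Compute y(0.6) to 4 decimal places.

0.1790

Midpoint: k1 = f(t_n, y_n); k2 = f(t_n + h/2, y_n + (h/2)·k1); y_{n+1} = y_n + h·k2.
t=0.000000, y=0.090000:
  k1 = f(0.000000, 0.090000) = 0.108000
  k2 = f(0.150000, 0.106200) = 0.125720
  y ← 0.090000 + 0.3·0.125720 = 0.127716
t=0.300000, y=0.127716:
  k1 = f(0.300000, 0.127716) = 0.148442
  k2 = f(0.450000, 0.149982) = 0.170982
  y ← 0.127716 + 0.3·0.170982 = 0.179011
y(0.6) ≈ 0.1790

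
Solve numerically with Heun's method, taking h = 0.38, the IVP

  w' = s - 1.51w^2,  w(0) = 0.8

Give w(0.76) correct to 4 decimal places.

Heun: k1 = f(s_n, w_n); k2 = f(s_n + h, w_n + h·k1); w_{n+1} = w_n + (h/2)·(k1 + k2).
s=0.000000, w=0.800000:
  k1 = f(0.000000, 0.800000) = -0.966400
  k2 = f(0.380000, 0.432768) = 0.097195
  w ← 0.800000 + (0.38/2)·(-0.966400 + 0.097195) = 0.634851
s=0.380000, w=0.634851:
  k1 = f(0.380000, 0.634851) = -0.228584
  k2 = f(0.760000, 0.547989) = 0.306559
  w ← 0.634851 + (0.38/2)·(-0.228584 + 0.306559) = 0.649666
w(0.76) ≈ 0.6497

0.6497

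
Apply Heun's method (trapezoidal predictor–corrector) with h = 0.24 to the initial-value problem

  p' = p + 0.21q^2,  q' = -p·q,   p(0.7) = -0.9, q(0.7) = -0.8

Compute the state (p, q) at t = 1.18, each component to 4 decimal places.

Heun on (p,q): k1 = f(t_n, state_n); k2 = f(t_n + h, state_n + h·k1); state_{n+1} = state_n + (h/2)·(k1 + k2).
0.700000: (-0.900000, -0.800000)
  k1 = (-0.765600, -0.720000)
  predictor → (-1.083744, -0.972800)
  k2 = (-0.885013, -1.054266)
  → (-1.098074, -1.012912)
0.940000: (-1.098074, -1.012912)
  k1 = (-0.882615, -1.112252)
  predictor → (-1.309901, -1.279852)
  k2 = (-0.965917, -1.676480)
  → (-1.319897, -1.347560)
(p(1.18), q(1.18)) ≈ (-1.3199, -1.3476)

-1.3199, -1.3476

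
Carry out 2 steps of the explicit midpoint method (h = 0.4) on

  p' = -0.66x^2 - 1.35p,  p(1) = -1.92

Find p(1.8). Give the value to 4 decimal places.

Midpoint: k1 = f(x_n, p_n); k2 = f(x_n + h/2, p_n + (h/2)·k1); p_{n+1} = p_n + h·k2.
x=1.000000, p=-1.920000:
  k1 = f(1.000000, -1.920000) = 1.932000
  k2 = f(1.200000, -1.533600) = 1.119960
  p ← -1.920000 + 0.4·1.119960 = -1.472016
x=1.400000, p=-1.472016:
  k1 = f(1.400000, -1.472016) = 0.693622
  k2 = f(1.600000, -1.333292) = 0.110344
  p ← -1.472016 + 0.4·0.110344 = -1.427878
p(1.8) ≈ -1.4279

-1.4279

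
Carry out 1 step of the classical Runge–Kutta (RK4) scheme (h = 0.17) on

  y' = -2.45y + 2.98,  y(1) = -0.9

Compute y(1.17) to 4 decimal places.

RK4: k1 = f(x_n, y_n); k2 = f(x_n + h/2, y_n + (h/2)·k1); k3 = f(x_n + h/2, y_n + (h/2)·k2); k4 = f(x_n + h, y_n + h·k3); y_{n+1} = y_n + (h/6)·(k1 + 2k2 + 2k3 + k4).
x=1.000000, y=-0.900000:
  k1 = f(1.000000, -0.900000) = 5.185000
  k2 = f(1.085000, -0.459275) = 4.105224
  k3 = f(1.085000, -0.551056) = 4.330087
  k4 = f(1.170000, -0.163885) = 3.381519
  y ← -0.900000 + (0.17/6)·(k1 + 2k2 + 2k3 + k4) = -0.179281
y(1.17) ≈ -0.1793

-0.1793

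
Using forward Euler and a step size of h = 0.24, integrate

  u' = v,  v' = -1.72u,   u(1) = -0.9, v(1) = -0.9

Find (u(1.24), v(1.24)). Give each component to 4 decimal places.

Euler on (u,v): u_{n+1} = u_n + h·u', v_{n+1} = v_n + h·v'.
1.000000: (-0.900000, -0.900000); f=(-0.900000, 1.548000) → (-1.116000, -0.528480)
(u(1.24), v(1.24)) ≈ (-1.1160, -0.5285)

-1.1160, -0.5285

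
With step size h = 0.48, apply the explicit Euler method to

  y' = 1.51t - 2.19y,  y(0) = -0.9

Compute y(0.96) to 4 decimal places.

Euler: y_{n+1} = y_n + h·f(t_n, y_n).
t=0.000000, y=-0.900000: f=1.971000 → y ← -0.900000 + 0.48·1.971000 = 0.046080
t=0.480000, y=0.046080: f=0.623885 → y ← 0.046080 + 0.48·0.623885 = 0.345545
y(0.96) ≈ 0.3455

0.3455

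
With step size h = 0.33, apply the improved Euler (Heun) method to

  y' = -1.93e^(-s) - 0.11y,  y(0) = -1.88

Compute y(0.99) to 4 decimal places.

Heun: k1 = f(s_n, y_n); k2 = f(s_n + h, y_n + h·k1); y_{n+1} = y_n + (h/2)·(k1 + k2).
s=0.000000, y=-1.880000:
  k1 = f(0.000000, -1.880000) = -1.723200
  k2 = f(0.330000, -2.448656) = -1.118171
  y ← -1.880000 + (0.33/2)·(-1.723200 + (-1.118171)) = -2.348826
s=0.330000, y=-2.348826:
  k1 = f(0.330000, -2.348826) = -1.129152
  k2 = f(0.660000, -2.721446) = -0.698164
  y ← -2.348826 + (0.33/2)·(-1.129152 + (-0.698164)) = -2.650333
s=0.660000, y=-2.650333:
  k1 = f(0.660000, -2.650333) = -0.705986
  k2 = f(0.990000, -2.883309) = -0.399979
  y ← -2.650333 + (0.33/2)·(-0.705986 + (-0.399979)) = -2.832818
y(0.99) ≈ -2.8328

-2.8328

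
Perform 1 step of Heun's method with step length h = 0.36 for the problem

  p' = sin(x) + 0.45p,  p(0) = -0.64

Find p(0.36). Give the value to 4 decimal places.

Heun: k1 = f(x_n, p_n); k2 = f(x_n + h, p_n + h·k1); p_{n+1} = p_n + (h/2)·(k1 + k2).
x=0.000000, p=-0.640000:
  k1 = f(0.000000, -0.640000) = -0.288000
  k2 = f(0.360000, -0.743680) = 0.017618
  p ← -0.640000 + (0.36/2)·(-0.288000 + 0.017618) = -0.688669
p(0.36) ≈ -0.6887

-0.6887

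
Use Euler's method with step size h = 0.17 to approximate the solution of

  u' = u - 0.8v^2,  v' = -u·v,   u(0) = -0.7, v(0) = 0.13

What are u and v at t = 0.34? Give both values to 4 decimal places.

-0.9638, 0.1658

Euler on (u,v): u_{n+1} = u_n + h·u', v_{n+1} = v_n + h·v'.
0.000000: (-0.700000, 0.130000); f=(-0.713520, 0.091000) → (-0.821298, 0.145470)
0.170000: (-0.821298, 0.145470); f=(-0.838228, 0.119474) → (-0.963797, 0.165781)
(u(0.34), v(0.34)) ≈ (-0.9638, 0.1658)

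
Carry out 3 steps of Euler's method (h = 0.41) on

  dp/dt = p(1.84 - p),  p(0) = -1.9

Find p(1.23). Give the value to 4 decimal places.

-163.4988

Euler: p_{n+1} = p_n + h·f(t_n, p_n).
t=0.000000, p=-1.900000: f=-7.106000 → p ← -1.900000 + 0.41·(-7.106000) = -4.813460
t=0.410000, p=-4.813460: f=-32.026164 → p ← -4.813460 + 0.41·(-32.026164) = -17.944187
t=0.820000, p=-17.944187: f=-355.011154 → p ← -17.944187 + 0.41·(-355.011154) = -163.498760
p(1.23) ≈ -163.4988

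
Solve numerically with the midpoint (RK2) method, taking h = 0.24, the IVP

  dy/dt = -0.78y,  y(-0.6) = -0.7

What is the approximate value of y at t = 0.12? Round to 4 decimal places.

-0.4007

Midpoint: k1 = f(t_n, y_n); k2 = f(t_n + h/2, y_n + (h/2)·k1); y_{n+1} = y_n + h·k2.
t=-0.600000, y=-0.700000:
  k1 = f(-0.600000, -0.700000) = 0.546000
  k2 = f(-0.480000, -0.634480) = 0.494894
  y ← -0.700000 + 0.24·0.494894 = -0.581225
t=-0.360000, y=-0.581225:
  k1 = f(-0.360000, -0.581225) = 0.453356
  k2 = f(-0.240000, -0.526823) = 0.410922
  y ← -0.581225 + 0.24·0.410922 = -0.482604
t=-0.120000, y=-0.482604:
  k1 = f(-0.120000, -0.482604) = 0.376431
  k2 = f(0.000000, -0.437432) = 0.341197
  y ← -0.482604 + 0.24·0.341197 = -0.400717
y(0.12) ≈ -0.4007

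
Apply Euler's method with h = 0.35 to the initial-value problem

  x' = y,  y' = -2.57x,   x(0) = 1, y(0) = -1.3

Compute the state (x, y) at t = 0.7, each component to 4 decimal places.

-0.2248, -2.6897

Euler on (x,y): x_{n+1} = x_n + h·x', y_{n+1} = y_n + h·y'.
0.000000: (1.000000, -1.300000); f=(-1.300000, -2.570000) → (0.545000, -2.199500)
0.350000: (0.545000, -2.199500); f=(-2.199500, -1.400650) → (-0.224825, -2.689728)
(x(0.7), y(0.7)) ≈ (-0.2248, -2.6897)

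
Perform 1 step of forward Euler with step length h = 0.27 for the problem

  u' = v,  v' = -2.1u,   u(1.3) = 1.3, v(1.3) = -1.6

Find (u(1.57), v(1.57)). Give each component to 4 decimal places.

Euler on (u,v): u_{n+1} = u_n + h·u', v_{n+1} = v_n + h·v'.
1.300000: (1.300000, -1.600000); f=(-1.600000, -2.730000) → (0.868000, -2.337100)
(u(1.57), v(1.57)) ≈ (0.8680, -2.3371)

0.8680, -2.3371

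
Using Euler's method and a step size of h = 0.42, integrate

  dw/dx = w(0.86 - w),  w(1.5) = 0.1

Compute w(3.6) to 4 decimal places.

0.3499

Euler: w_{n+1} = w_n + h·f(x_n, w_n).
x=1.500000, w=0.100000: f=0.076000 → w ← 0.100000 + 0.42·0.076000 = 0.131920
x=1.920000, w=0.131920: f=0.096048 → w ← 0.131920 + 0.42·0.096048 = 0.172260
x=2.340000, w=0.172260: f=0.118470 → w ← 0.172260 + 0.42·0.118470 = 0.222018
x=2.760000, w=0.222018: f=0.141643 → w ← 0.222018 + 0.42·0.141643 = 0.281508
x=3.180000, w=0.281508: f=0.162850 → w ← 0.281508 + 0.42·0.162850 = 0.349905
w(3.6) ≈ 0.3499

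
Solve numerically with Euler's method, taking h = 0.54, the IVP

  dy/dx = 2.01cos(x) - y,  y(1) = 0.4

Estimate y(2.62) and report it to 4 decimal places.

Euler: y_{n+1} = y_n + h·f(x_n, y_n).
x=1.000000, y=0.400000: f=0.686008 → y ← 0.400000 + 0.54·0.686008 = 0.770444
x=1.540000, y=0.770444: f=-0.708553 → y ← 0.770444 + 0.54·(-0.708553) = 0.387825
x=2.080000, y=0.387825: f=-1.367664 → y ← 0.387825 + 0.54·(-1.367664) = -0.350713
y(2.62) ≈ -0.3507

-0.3507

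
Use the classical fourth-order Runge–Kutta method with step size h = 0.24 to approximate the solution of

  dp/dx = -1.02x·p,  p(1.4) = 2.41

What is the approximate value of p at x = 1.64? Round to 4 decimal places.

RK4: k1 = f(x_n, p_n); k2 = f(x_n + h/2, p_n + (h/2)·k1); k3 = f(x_n + h/2, p_n + (h/2)·k2); k4 = f(x_n + h, p_n + h·k3); p_{n+1} = p_n + (h/6)·(k1 + 2k2 + 2k3 + k4).
x=1.400000, p=2.410000:
  k1 = f(1.400000, 2.410000) = -3.441480
  k2 = f(1.520000, 1.997022) = -3.096184
  k3 = f(1.520000, 2.038458) = -3.160425
  k4 = f(1.640000, 1.651498) = -2.762626
  p ← 2.410000 + (0.24/6)·(k1 + 2k2 + 2k3 + k4) = 1.661307
p(1.64) ≈ 1.6613

1.6613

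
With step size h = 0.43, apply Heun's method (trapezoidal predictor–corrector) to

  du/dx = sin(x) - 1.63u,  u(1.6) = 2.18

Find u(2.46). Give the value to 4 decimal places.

Heun: k1 = f(x_n, u_n); k2 = f(x_n + h, u_n + h·k1); u_{n+1} = u_n + (h/2)·(k1 + k2).
x=1.600000, u=2.180000:
  k1 = f(1.600000, 2.180000) = -2.553826
  k2 = f(2.030000, 1.081855) = -0.867017
  u ← 2.180000 + (0.43/2)·(-2.553826 + (-0.867017)) = 1.444519
x=2.030000, u=1.444519:
  k1 = f(2.030000, 1.444519) = -1.458160
  k2 = f(2.460000, 0.817510) = -0.702511
  u ← 1.444519 + (0.43/2)·(-1.458160 + (-0.702511)) = 0.979975
u(2.46) ≈ 0.9800

0.9800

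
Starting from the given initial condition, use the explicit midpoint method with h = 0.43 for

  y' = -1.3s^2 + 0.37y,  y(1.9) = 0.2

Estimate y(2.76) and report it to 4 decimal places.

Midpoint: k1 = f(s_n, y_n); k2 = f(s_n + h/2, y_n + (h/2)·k1); y_{n+1} = y_n + h·k2.
s=1.900000, y=0.200000:
  k1 = f(1.900000, 0.200000) = -4.619000
  k2 = f(2.115000, -0.793085) = -6.108634
  y ← 0.200000 + 0.43·(-6.108634) = -2.426713
s=2.330000, y=-2.426713:
  k1 = f(2.330000, -2.426713) = -7.955454
  k2 = f(2.545000, -4.137135) = -9.950873
  y ← -2.426713 + 0.43·(-9.950873) = -6.705588
y(2.76) ≈ -6.7056

-6.7056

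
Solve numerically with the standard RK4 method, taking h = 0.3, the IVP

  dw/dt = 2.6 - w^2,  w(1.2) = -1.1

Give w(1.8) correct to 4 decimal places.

0.2137

RK4: k1 = f(t_n, w_n); k2 = f(t_n + h/2, w_n + (h/2)·k1); k3 = f(t_n + h/2, w_n + (h/2)·k2); k4 = f(t_n + h, w_n + h·k3); w_{n+1} = w_n + (h/6)·(k1 + 2k2 + 2k3 + k4).
t=1.200000, w=-1.100000:
  k1 = f(1.200000, -1.100000) = 1.390000
  k2 = f(1.350000, -0.891500) = 1.805228
  k3 = f(1.350000, -0.829216) = 1.912401
  k4 = f(1.500000, -0.526280) = 2.323030
  w ← -1.100000 + (0.3/6)·(k1 + 2k2 + 2k3 + k4) = -0.542586
t=1.500000, w=-0.542586:
  k1 = f(1.500000, -0.542586) = 2.305601
  k2 = f(1.650000, -0.196746) = 2.561291
  k3 = f(1.650000, -0.158392) = 2.574912
  k4 = f(1.800000, 0.229888) = 2.547152
  w ← -0.542586 + (0.3/6)·(k1 + 2k2 + 2k3 + k4) = 0.213672
w(1.8) ≈ 0.2137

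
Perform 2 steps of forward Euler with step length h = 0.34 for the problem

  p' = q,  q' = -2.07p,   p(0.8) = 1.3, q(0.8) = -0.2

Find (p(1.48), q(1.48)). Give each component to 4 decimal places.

0.8529, -1.9820

Euler on (p,q): p_{n+1} = p_n + h·p', q_{n+1} = q_n + h·q'.
0.800000: (1.300000, -0.200000); f=(-0.200000, -2.691000) → (1.232000, -1.114940)
1.140000: (1.232000, -1.114940); f=(-1.114940, -2.550240) → (0.852920, -1.982022)
(p(1.48), q(1.48)) ≈ (0.8529, -1.9820)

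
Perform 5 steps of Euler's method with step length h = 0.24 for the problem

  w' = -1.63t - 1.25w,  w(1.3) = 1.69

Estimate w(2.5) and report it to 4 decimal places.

-1.8232

Euler: w_{n+1} = w_n + h·f(t_n, w_n).
t=1.300000, w=1.690000: f=-4.231500 → w ← 1.690000 + 0.24·(-4.231500) = 0.674440
t=1.540000, w=0.674440: f=-3.353250 → w ← 0.674440 + 0.24·(-3.353250) = -0.130340
t=1.780000, w=-0.130340: f=-2.738475 → w ← -0.130340 + 0.24·(-2.738475) = -0.787574
t=2.020000, w=-0.787574: f=-2.308133 → w ← -0.787574 + 0.24·(-2.308133) = -1.341526
t=2.260000, w=-1.341526: f=-2.006893 → w ← -1.341526 + 0.24·(-2.006893) = -1.823180
w(2.5) ≈ -1.8232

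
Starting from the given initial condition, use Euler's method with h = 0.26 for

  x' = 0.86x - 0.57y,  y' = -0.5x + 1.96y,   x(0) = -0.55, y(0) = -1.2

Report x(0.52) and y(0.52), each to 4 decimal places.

-0.3480, -2.5624

Euler on (x,y): x_{n+1} = x_n + h·x', y_{n+1} = y_n + h·y'.
0.000000: (-0.550000, -1.200000); f=(0.211000, -2.077000) → (-0.495140, -1.740020)
0.260000: (-0.495140, -1.740020); f=(0.565991, -3.162869) → (-0.347982, -2.562366)
(x(0.52), y(0.52)) ≈ (-0.3480, -2.5624)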